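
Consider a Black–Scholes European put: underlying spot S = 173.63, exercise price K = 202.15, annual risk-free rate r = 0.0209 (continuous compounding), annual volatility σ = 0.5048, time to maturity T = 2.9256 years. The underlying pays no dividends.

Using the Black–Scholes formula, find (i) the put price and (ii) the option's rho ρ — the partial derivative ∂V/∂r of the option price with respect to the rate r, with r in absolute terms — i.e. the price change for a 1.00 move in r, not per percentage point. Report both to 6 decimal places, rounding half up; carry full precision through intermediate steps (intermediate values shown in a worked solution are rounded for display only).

σ√T = 0.5048·√2.9256 = 0.863429
d₁ = (ln(S/K) + (r+σ²/2)T) / (σ√T) = (ln(173.63/202.15) + (0.0209+0.5048²/2)·2.9256) / 0.863429 = (-0.152083 + 0.433900) / 0.863429 = 0.326392
d₂ = d₁ − σ√T = 0.326392 − 0.863429 = -0.537037
e^{−rT} = e^{−0.0209·2.9256} = 0.940687
N(−d₁) = 0.372064,  N(−d₂) = 0.704379
Put price V = K·e^{−rT}·N(−d₂) − S·N(−d₁) = 133.944588 − 64.601428 = 69.343160
ρ = −K·T·e^{−rT}·N(−d₂) = -391.868285

price = 69.343160
ρ = -391.868285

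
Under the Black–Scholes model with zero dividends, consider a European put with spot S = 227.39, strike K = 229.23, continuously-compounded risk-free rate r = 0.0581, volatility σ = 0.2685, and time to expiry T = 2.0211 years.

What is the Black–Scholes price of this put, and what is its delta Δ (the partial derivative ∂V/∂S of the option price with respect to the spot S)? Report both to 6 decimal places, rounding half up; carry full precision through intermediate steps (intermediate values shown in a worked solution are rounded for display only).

σ√T = 0.2685·√2.0211 = 0.381714
d₁ = (ln(S/K) + (r+σ²/2)T) / (σ√T) = (ln(227.39/229.23) + (0.0581+0.2685²/2)·2.0211) / 0.381714 = (-0.008059 + 0.190279) / 0.381714 = 0.477372
d₂ = d₁ − σ√T = 0.477372 − 0.381714 = 0.095658
e^{−rT} = e^{−0.0581·2.0211} = 0.889206
N(−d₁) = 0.316549,  N(−d₂) = 0.461896
Put price V = K·e^{−rT}·N(−d₂) − S·N(−d₁) = 94.149605 − 71.980023 = 22.169582
Δ = −N(−d₁) = -0.316549

price = 22.169582
Δ = -0.316549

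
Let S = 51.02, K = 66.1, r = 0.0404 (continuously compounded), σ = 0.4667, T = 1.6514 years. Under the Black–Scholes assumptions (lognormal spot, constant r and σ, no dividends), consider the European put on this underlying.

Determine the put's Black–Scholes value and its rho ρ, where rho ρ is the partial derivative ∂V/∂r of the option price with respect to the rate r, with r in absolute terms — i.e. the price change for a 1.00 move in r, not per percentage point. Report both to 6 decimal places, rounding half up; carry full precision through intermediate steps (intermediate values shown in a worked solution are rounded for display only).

price = 19.363064
ρ = -74.797710

σ√T = 0.4667·√1.6514 = 0.599741
d₁ = (ln(S/K) + (r+σ²/2)T) / (σ√T) = (ln(51.02/66.1) + (0.0404+0.4667²/2)·1.6514) / 0.599741 = (-0.258951 + 0.246561) / 0.599741 = -0.020658
d₂ = d₁ − σ√T = -0.020658 − 0.599741 = -0.620400
e^{−rT} = e^{−0.0404·1.6514} = 0.935460
N(−d₁) = 0.508241,  N(−d₂) = 0.732503
Put price V = K·e^{−rT}·N(−d₂) − S·N(−d₁) = 45.293515 − 25.930451 = 19.363064
ρ = −K·T·e^{−rT}·N(−d₂) = -74.797710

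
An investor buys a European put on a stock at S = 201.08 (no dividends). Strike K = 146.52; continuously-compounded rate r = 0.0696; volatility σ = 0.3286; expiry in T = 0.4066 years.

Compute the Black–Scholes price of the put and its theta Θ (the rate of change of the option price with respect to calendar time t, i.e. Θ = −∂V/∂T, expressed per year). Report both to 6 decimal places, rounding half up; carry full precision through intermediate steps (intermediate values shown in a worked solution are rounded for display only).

price = 0.736247
Θ = -3.854759

σ√T = 0.3286·√0.4066 = 0.209532
d₁ = (ln(S/K) + (r+σ²/2)T) / (σ√T) = (ln(201.08/146.52) + (0.0696+0.3286²/2)·0.4066) / 0.209532 = (0.316541 + 0.050251) / 0.209532 = 1.750527
d₂ = d₁ − σ√T = 1.750527 − 0.209532 = 1.540995
e^{−rT} = e^{−0.0696·0.4066} = 0.972097
N(−d₁) = 0.040014,  N(−d₂) = 0.061659
Put price V = K·e^{−rT}·N(−d₂) − S·N(−d₁) = 8.782203 − 8.045956 = 0.736247
φ(d₁) = (1/√(2π))·e^{−d₁²/2} = 0.086198
Θ = −S·φ(d₁)·σ/(2√T) + r·K·e^{−rT}·N(−d₂) = −4.466001 + 0.611241 = -3.854759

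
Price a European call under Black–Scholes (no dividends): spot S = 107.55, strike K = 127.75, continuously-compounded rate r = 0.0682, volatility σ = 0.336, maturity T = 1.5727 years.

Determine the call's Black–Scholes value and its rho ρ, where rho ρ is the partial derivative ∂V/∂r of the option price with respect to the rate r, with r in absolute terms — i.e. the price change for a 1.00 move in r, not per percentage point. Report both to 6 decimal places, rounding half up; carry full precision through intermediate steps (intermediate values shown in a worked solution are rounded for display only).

price = 15.160258
ρ = 64.557061

σ√T = 0.336·√1.5727 = 0.421369
d₁ = (ln(S/K) + (r+σ²/2)T) / (σ√T) = (ln(107.55/127.75) + (0.0682+0.336²/2)·1.5727) / 0.421369 = (-0.172119 + 0.196034) / 0.421369 = 0.056754
d₂ = d₁ − σ√T = 0.056754 − 0.421369 = -0.364614
e^{−rT} = e^{−0.0682·1.5727} = 0.898294
N(d₁) = 0.522630,  N(d₂) = 0.357700
Call price V = S·N(d₁) − K·e^{−rT}·N(d₂) = 56.208813 − 41.048554 = 15.160258
ρ = K·T·e^{−rT}·N(d₂) = 64.557061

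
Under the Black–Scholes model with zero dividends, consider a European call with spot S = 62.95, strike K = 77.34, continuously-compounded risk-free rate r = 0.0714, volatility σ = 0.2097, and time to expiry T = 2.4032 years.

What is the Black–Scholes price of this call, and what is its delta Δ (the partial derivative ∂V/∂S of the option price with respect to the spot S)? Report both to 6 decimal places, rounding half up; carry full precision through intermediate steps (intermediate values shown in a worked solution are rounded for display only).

σ√T = 0.2097·√2.4032 = 0.325082
d₁ = (ln(S/K) + (r+σ²/2)T) / (σ√T) = (ln(62.95/77.34) + (0.0714+0.2097²/2)·2.4032) / 0.325082 = (-0.205871 + 0.224428) / 0.325082 = 0.057085
d₂ = d₁ − σ√T = 0.057085 − 0.325082 = -0.267998
e^{−rT} = e^{−0.0714·2.4032} = 0.842326
N(d₁) = 0.522761,  N(d₂) = 0.394351
Call price V = S·N(d₁) − K·e^{−rT}·N(d₂) = 32.907813 − 25.690153 = 7.217660
Δ = N(d₁) = 0.522761

price = 7.217660
Δ = 0.522761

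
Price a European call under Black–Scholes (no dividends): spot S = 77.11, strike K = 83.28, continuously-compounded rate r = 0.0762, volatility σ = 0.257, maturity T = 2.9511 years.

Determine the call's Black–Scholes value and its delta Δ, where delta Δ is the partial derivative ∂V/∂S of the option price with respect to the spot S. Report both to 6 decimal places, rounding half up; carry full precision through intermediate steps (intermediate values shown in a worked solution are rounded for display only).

price = 18.531095
Δ = 0.710806

σ√T = 0.257·√2.9511 = 0.441494
d₁ = (ln(S/K) + (r+σ²/2)T) / (σ√T) = (ln(77.11/83.28) + (0.0762+0.257²/2)·2.9511) / 0.441494 = (-0.076975 + 0.322332) / 0.441494 = 0.555742
d₂ = d₁ − σ√T = 0.555742 − 0.441494 = 0.114248
e^{−rT} = e^{−0.0762·2.9511} = 0.798617
N(d₁) = 0.710806,  N(d₂) = 0.545479
Call price V = S·N(d₁) − K·e^{−rT}·N(d₂) = 54.810283 − 36.279188 = 18.531095
Δ = N(d₁) = 0.710806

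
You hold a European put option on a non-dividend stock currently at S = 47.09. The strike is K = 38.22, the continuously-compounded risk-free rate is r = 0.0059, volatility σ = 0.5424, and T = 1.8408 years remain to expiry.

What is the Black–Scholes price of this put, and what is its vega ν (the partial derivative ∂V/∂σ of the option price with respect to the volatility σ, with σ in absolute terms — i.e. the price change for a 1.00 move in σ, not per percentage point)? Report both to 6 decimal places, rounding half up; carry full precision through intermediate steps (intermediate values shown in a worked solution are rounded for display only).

σ√T = 0.5424·√1.8408 = 0.735907
d₁ = (ln(S/K) + (r+σ²/2)T) / (σ√T) = (ln(47.09/38.22) + (0.0059+0.5424²/2)·1.8408) / 0.735907 = (0.208702 + 0.281640) / 0.735907 = 0.666310
d₂ = d₁ − σ√T = 0.666310 − 0.735907 = -0.069597
e^{−rT} = e^{−0.0059·1.8408} = 0.989198
N(−d₁) = 0.252607,  N(−d₂) = 0.527743
Put price V = K·e^{−rT}·N(−d₂) − S·N(−d₁) = 19.952455 − 11.895243 = 8.057212
φ(d₁) = (1/√(2π))·e^{−d₁²/2} = 0.319524
ν = S·φ(d₁)·√T = 20.414347

price = 8.057212
ν = 20.414347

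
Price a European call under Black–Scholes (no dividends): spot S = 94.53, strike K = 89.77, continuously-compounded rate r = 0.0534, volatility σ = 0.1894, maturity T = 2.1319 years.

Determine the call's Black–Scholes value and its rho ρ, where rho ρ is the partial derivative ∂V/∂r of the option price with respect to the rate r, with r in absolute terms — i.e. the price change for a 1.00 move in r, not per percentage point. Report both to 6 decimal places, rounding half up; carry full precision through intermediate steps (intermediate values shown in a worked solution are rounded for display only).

σ√T = 0.1894·√2.1319 = 0.276543
d₁ = (ln(S/K) + (r+σ²/2)T) / (σ√T) = (ln(94.53/89.77) + (0.0534+0.1894²/2)·2.1319) / 0.276543 = (0.051666 + 0.152082) / 0.276543 = 0.736767
d₂ = d₁ − σ√T = 0.736767 − 0.276543 = 0.460223
e^{−rT} = e^{−0.0534·2.1319} = 0.892398
N(d₁) = 0.769368,  N(d₂) = 0.677322
Call price V = S·N(d₁) − K·e^{−rT}·N(d₂) = 72.728345 − 54.260628 = 18.467717
ρ = K·T·e^{−rT}·N(d₂) = 115.678233

price = 18.467717
ρ = 115.678233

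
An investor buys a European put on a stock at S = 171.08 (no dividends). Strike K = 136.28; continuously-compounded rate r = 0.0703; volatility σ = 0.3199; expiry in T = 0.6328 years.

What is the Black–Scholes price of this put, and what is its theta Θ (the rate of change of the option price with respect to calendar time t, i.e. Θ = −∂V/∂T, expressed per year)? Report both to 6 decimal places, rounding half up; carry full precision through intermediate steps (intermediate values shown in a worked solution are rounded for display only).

σ√T = 0.3199·√0.6328 = 0.254476
d₁ = (ln(S/K) + (r+σ²/2)T) / (σ√T) = (ln(171.08/136.28) + (0.0703+0.3199²/2)·0.6328) / 0.254476 = (0.227420 + 0.076865) / 0.254476 = 1.195728
d₂ = d₁ − σ√T = 1.195728 − 0.254476 = 0.941252
e^{−rT} = e^{−0.0703·0.6328} = 0.956489
N(−d₁) = 0.115901,  N(−d₂) = 0.173288
Put price V = K·e^{−rT}·N(−d₂) − S·N(−d₁) = 22.588130 − 19.828390 = 2.759740
φ(d₁) = (1/√(2π))·e^{−d₁²/2} = 0.195182
Θ = −S·φ(d₁)·σ/(2√T) + r·K·e^{−rT}·N(−d₂) = −6.714141 + 1.587946 = -5.126196

price = 2.759740
Θ = -5.126196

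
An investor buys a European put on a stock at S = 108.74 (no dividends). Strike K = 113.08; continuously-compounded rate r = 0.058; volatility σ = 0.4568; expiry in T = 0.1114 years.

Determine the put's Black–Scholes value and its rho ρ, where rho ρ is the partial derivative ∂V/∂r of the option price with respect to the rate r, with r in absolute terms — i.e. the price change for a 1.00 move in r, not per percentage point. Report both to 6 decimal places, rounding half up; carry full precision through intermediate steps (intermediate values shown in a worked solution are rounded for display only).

σ√T = 0.4568·√0.1114 = 0.152464
d₁ = (ln(S/K) + (r+σ²/2)T) / (σ√T) = (ln(108.74/113.08) + (0.058+0.4568²/2)·0.1114) / 0.152464 = (-0.039136 + 0.018084) / 0.152464 = -0.138077
d₂ = d₁ − σ√T = -0.138077 − 0.152464 = -0.290542
e^{−rT} = e^{−0.058·0.1114} = 0.993560
N(−d₁) = 0.554910,  N(−d₂) = 0.614299
Put price V = K·e^{−rT}·N(−d₂) − S·N(−d₁) = 69.017570 − 60.340958 = 8.676613
ρ = −K·T·e^{−rT}·N(−d₂) = -7.688557

price = 8.676613
ρ = -7.688557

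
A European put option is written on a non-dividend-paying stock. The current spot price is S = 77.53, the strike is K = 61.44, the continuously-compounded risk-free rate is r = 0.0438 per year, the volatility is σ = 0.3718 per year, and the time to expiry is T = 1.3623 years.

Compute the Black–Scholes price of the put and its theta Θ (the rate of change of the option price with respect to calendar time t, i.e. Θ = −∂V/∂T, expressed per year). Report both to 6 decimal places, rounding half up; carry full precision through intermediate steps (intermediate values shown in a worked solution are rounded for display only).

σ√T = 0.3718·√1.3623 = 0.433956
d₁ = (ln(S/K) + (r+σ²/2)T) / (σ√T) = (ln(77.53/61.44) + (0.0438+0.3718²/2)·1.3623) / 0.433956 = (0.232604 + 0.153828) / 0.433956 = 0.890485
d₂ = d₁ − σ√T = 0.890485 − 0.433956 = 0.456529
e^{−rT} = e^{−0.0438·1.3623} = 0.942077
N(−d₁) = 0.186603,  N(−d₂) = 0.324005
Put price V = K·e^{−rT}·N(−d₂) − S·N(−d₁) = 18.753775 − 14.467304 = 4.286471
φ(d₁) = (1/√(2π))·e^{−d₁²/2} = 0.268361
Θ = −S·φ(d₁)·σ/(2√T) + r·K·e^{−rT}·N(−d₂) = −3.313850 + 0.821415 = -2.492435

price = 4.286471
Θ = -2.492435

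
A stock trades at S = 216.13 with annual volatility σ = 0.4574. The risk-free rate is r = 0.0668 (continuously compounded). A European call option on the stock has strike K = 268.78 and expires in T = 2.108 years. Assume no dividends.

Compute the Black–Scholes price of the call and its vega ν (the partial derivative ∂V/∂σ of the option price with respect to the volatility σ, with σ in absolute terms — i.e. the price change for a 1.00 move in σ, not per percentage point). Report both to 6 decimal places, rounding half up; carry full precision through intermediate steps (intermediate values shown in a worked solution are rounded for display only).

σ√T = 0.4574·√2.108 = 0.664097
d₁ = (ln(S/K) + (r+σ²/2)T) / (σ√T) = (ln(216.13/268.78) + (0.0668+0.4574²/2)·2.108) / 0.664097 = (-0.218013 + 0.361327) / 0.664097 = 0.215802
d₂ = d₁ − σ√T = 0.215802 − 0.664097 = -0.448295
e^{−rT} = e^{−0.0668·2.108} = 0.868651
N(d₁) = 0.585429,  N(d₂) = 0.326970
Call price V = S·N(d₁) − K·e^{−rT}·N(d₂) = 126.528784 − 76.339678 = 50.189106
φ(d₁) = (1/√(2π))·e^{−d₁²/2} = 0.389760
ν = S·φ(d₁)·√T = 122.305993

price = 50.189106
ν = 122.305993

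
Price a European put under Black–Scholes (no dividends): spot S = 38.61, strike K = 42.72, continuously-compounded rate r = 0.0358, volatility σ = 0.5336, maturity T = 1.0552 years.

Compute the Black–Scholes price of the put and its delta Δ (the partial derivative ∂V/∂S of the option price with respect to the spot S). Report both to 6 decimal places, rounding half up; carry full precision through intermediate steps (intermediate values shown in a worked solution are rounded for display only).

σ√T = 0.5336·√1.0552 = 0.548130
d₁ = (ln(S/K) + (r+σ²/2)T) / (σ√T) = (ln(38.61/42.72) + (0.0358+0.5336²/2)·1.0552) / 0.548130 = (-0.101156 + 0.187999) / 0.548130 = 0.158436
d₂ = d₁ − σ√T = 0.158436 − 0.548130 = -0.389694
e^{−rT} = e^{−0.0358·1.0552} = 0.962928
N(−d₁) = 0.437057,  N(−d₂) = 0.651619
Put price V = K·e^{−rT}·N(−d₂) − S·N(−d₁) = 26.805178 − 16.874761 = 9.930417
Δ = −N(−d₁) = -0.437057

price = 9.930417
Δ = -0.437057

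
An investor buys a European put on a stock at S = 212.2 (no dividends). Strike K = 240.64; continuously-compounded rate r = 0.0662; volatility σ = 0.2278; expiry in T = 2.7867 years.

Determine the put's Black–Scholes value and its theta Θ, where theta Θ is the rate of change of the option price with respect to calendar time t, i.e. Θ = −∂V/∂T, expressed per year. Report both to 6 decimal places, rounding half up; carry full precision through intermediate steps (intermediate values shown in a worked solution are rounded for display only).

σ√T = 0.2278·√2.7867 = 0.380276
d₁ = (ln(S/K) + (r+σ²/2)T) / (σ√T) = (ln(212.2/240.64) + (0.0662+0.2278²/2)·2.7867) / 0.380276 = (-0.125773 + 0.256784) / 0.380276 = 0.344517
d₂ = d₁ − σ√T = 0.344517 − 0.380276 = -0.035759
e^{−rT} = e^{−0.0662·2.7867} = 0.831537
N(−d₁) = 0.365229,  N(−d₂) = 0.514263
Put price V = K·e^{−rT}·N(−d₂) − S·N(−d₁) = 102.904489 − 77.501522 = 25.402967
φ(d₁) = (1/√(2π))·e^{−d₁²/2} = 0.375955
Θ = −S·φ(d₁)·σ/(2√T) + r·K·e^{−rT}·N(−d₂) = −5.443276 + 6.812277 = 1.369001

price = 25.402967
Θ = 1.369001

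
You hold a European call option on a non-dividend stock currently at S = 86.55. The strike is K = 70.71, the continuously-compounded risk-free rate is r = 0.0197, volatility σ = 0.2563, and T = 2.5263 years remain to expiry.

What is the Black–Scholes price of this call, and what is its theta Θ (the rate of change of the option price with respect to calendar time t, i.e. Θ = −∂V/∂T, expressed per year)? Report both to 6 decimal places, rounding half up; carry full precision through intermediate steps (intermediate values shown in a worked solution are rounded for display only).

price = 24.304462
Θ = -2.861508

σ√T = 0.2563·√2.5263 = 0.407372
d₁ = (ln(S/K) + (r+σ²/2)T) / (σ√T) = (ln(86.55/70.71) + (0.0197+0.2563²/2)·2.5263) / 0.407372 = (0.202135 + 0.132744) / 0.407372 = 0.822048
d₂ = d₁ − σ√T = 0.822048 − 0.407372 = 0.414676
e^{−rT} = e^{−0.0197·2.5263} = 0.951450
N(d₁) = 0.794475,  N(d₂) = 0.660811
Call price V = S·N(d₁) − K·e^{−rT}·N(d₂) = 68.761833 − 44.457372 = 24.304462
φ(d₁) = (1/√(2π))·e^{−d₁²/2} = 0.284557
Θ = −S·φ(d₁)·σ/(2√T) − r·K·e^{−rT}·N(d₂) = −1.985698 − 0.875810 = -2.861508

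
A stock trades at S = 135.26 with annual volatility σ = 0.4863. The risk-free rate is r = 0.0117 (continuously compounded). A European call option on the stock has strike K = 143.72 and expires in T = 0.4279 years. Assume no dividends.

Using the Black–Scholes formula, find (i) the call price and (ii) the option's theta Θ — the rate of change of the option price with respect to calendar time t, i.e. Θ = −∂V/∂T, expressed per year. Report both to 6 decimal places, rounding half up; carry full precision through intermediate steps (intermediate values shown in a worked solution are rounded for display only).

σ√T = 0.4863·√0.4279 = 0.318109
d₁ = (ln(S/K) + (r+σ²/2)T) / (σ√T) = (ln(135.26/143.72) + (0.0117+0.4863²/2)·0.4279) / 0.318109 = (-0.060668 + 0.055603) / 0.318109 = -0.015923
d₂ = d₁ − σ√T = -0.015923 − 0.318109 = -0.334031
e^{−rT} = e^{−0.0117·0.4279} = 0.995006
N(d₁) = 0.493648,  N(d₂) = 0.369178
Call price V = S·N(d₁) − K·e^{−rT}·N(d₂) = 66.770834 − 52.793291 = 13.977543
φ(d₁) = (1/√(2π))·e^{−d₁²/2} = 0.398892
Θ = −S·φ(d₁)·σ/(2√T) − r·K·e^{−rT}·N(d₂) = −20.055224 − 0.617682 = -20.672906

price = 13.977543
Θ = -20.672906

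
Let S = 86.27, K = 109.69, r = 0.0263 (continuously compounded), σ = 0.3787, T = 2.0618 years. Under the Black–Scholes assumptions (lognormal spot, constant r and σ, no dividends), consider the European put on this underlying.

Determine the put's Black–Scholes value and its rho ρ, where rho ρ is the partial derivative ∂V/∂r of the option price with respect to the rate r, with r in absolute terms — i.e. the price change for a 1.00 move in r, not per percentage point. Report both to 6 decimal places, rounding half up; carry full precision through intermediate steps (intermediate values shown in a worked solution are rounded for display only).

price = 30.338105
ρ = -156.455440

σ√T = 0.3787·√2.0618 = 0.543774
d₁ = (ln(S/K) + (r+σ²/2)T) / (σ√T) = (ln(86.27/109.69) + (0.0263+0.3787²/2)·2.0618) / 0.543774 = (-0.240176 + 0.202071) / 0.543774 = -0.070076
d₂ = d₁ − σ√T = -0.070076 − 0.543774 = -0.613851
e^{−rT} = e^{−0.0263·2.0618} = 0.947219
N(−d₁) = 0.527934,  N(−d₂) = 0.730343
Put price V = K·e^{−rT}·N(−d₂) − S·N(−d₁) = 75.882937 − 45.544832 = 30.338105
ρ = −K·T·e^{−rT}·N(−d₂) = -156.455440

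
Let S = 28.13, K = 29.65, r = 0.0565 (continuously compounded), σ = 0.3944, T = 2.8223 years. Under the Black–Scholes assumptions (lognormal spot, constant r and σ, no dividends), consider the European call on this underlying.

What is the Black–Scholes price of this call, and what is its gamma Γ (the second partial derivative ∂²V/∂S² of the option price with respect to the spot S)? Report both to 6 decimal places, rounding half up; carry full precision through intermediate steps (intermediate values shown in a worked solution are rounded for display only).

σ√T = 0.3944·√2.8223 = 0.662580
d₁ = (ln(S/K) + (r+σ²/2)T) / (σ√T) = (ln(28.13/29.65) + (0.0565+0.3944²/2)·2.8223) / 0.662580 = (-0.052626 + 0.378966) / 0.662580 = 0.492530
d₂ = d₁ − σ√T = 0.492530 − 0.662580 = -0.170050
e^{−rT} = e^{−0.0565·2.8223} = 0.852604
N(d₁) = 0.688828,  N(d₂) = 0.432485
Call price V = S·N(d₁) − K·e^{−rT}·N(d₂) = 19.376723 − 10.933105 = 8.443618
φ(d₁) = (1/√(2π))·e^{−d₁²/2} = 0.353373
Γ = φ(d₁) / (S·σ·√T) = 0.018959

price = 8.443618
Γ = 0.018959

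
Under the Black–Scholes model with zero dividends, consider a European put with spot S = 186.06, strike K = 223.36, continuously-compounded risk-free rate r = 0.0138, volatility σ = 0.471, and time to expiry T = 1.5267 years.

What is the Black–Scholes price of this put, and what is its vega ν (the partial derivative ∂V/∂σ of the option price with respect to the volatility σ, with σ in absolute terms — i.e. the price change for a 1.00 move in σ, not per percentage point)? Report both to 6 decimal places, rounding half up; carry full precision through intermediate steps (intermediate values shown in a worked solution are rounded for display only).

price = 64.375739
ν = 91.706891

σ√T = 0.471·√1.5267 = 0.581966
d₁ = (ln(S/K) + (r+σ²/2)T) / (σ√T) = (ln(186.06/223.36) + (0.0138+0.471²/2)·1.5267) / 0.581966 = (-0.182716 + 0.190411) / 0.581966 = 0.013223
d₂ = d₁ − σ√T = 0.013223 − 0.581966 = -0.568743
e^{−rT} = e^{−0.0138·1.5267} = 0.979152
N(−d₁) = 0.494725,  N(−d₂) = 0.715235
Put price V = K·e^{−rT}·N(−d₂) − S·N(−d₁) = 156.424283 − 92.048544 = 64.375739
φ(d₁) = (1/√(2π))·e^{−d₁²/2} = 0.398907
ν = S·φ(d₁)·√T = 91.706891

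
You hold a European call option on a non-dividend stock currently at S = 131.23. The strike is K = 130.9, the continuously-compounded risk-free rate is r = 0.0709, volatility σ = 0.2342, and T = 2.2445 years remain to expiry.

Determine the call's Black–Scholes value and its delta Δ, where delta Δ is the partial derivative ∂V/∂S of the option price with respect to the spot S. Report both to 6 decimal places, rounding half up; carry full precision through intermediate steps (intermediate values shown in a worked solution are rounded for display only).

σ√T = 0.2342·√2.2445 = 0.350870
d₁ = (ln(S/K) + (r+σ²/2)T) / (σ√T) = (ln(131.23/130.9) + (0.0709+0.2342²/2)·2.2445) / 0.350870 = (0.002518 + 0.220690) / 0.350870 = 0.636155
d₂ = d₁ − σ√T = 0.636155 − 0.350870 = 0.285284
e^{−rT} = e^{−0.0709·2.2445} = 0.852881
N(d₁) = 0.737662,  N(d₂) = 0.612287
Call price V = S·N(d₁) − K·e^{−rT}·N(d₂) = 96.803418 − 68.357024 = 28.446394
Δ = N(d₁) = 0.737662

price = 28.446394
Δ = 0.737662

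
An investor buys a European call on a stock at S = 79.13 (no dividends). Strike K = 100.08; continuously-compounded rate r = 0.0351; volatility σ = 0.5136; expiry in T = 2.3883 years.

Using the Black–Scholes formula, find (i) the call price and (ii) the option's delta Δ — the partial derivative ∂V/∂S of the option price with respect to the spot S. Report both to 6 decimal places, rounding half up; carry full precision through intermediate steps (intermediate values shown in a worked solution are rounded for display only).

price = 20.404345
Δ = 0.581823

σ√T = 0.5136·√2.3883 = 0.793724
d₁ = (ln(S/K) + (r+σ²/2)T) / (σ√T) = (ln(79.13/100.08) + (0.0351+0.5136²/2)·2.3883) / 0.793724 = (-0.234878 + 0.398828) / 0.793724 = 0.206558
d₂ = d₁ − σ√T = 0.206558 − 0.793724 = -0.587165
e^{−rT} = e^{−0.0351·2.3883} = 0.919588
N(d₁) = 0.581823,  N(d₂) = 0.278546
Call price V = S·N(d₁) − K·e^{−rT}·N(d₂) = 46.039624 − 25.635279 = 20.404345
Δ = N(d₁) = 0.581823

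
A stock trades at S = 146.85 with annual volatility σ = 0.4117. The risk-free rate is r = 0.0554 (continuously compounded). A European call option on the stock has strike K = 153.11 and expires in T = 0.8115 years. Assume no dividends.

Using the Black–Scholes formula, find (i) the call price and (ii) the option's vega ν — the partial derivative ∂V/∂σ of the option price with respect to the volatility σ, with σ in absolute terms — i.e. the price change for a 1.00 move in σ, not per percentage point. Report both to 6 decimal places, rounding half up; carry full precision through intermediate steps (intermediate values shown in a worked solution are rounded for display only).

σ√T = 0.4117·√0.8115 = 0.370873
d₁ = (ln(S/K) + (r+σ²/2)T) / (σ√T) = (ln(146.85/153.11) + (0.0554+0.4117²/2)·0.8115) / 0.370873 = (-0.041745 + 0.113730) / 0.370873 = 0.194097
d₂ = d₁ − σ√T = 0.194097 − 0.370873 = -0.176775
e^{−rT} = e^{−0.0554·0.8115} = 0.956038
N(d₁) = 0.576950,  N(d₂) = 0.429842
Call price V = S·N(d₁) − K·e^{−rT}·N(d₂) = 84.725141 − 62.919923 = 21.805218
φ(d₁) = (1/√(2π))·e^{−d₁²/2} = 0.391498
ν = S·φ(d₁)·√T = 51.790191

price = 21.805218
ν = 51.790191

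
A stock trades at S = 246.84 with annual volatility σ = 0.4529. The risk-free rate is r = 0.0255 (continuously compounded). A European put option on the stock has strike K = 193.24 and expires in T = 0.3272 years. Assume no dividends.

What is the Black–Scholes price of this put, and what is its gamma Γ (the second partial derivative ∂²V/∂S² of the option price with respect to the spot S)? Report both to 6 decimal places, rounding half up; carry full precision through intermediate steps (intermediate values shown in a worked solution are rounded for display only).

price = 4.876214
Γ = 0.003382

σ√T = 0.4529·√0.3272 = 0.259065
d₁ = (ln(S/K) + (r+σ²/2)T) / (σ√T) = (ln(246.84/193.24) + (0.0255+0.4529²/2)·0.3272) / 0.259065 = (0.244807 + 0.041901) / 0.259065 = 1.106704
d₂ = d₁ − σ√T = 1.106704 − 0.259065 = 0.847639
e^{−rT} = e^{−0.0255·0.3272} = 0.991691
N(−d₁) = 0.134211,  N(−d₂) = 0.198320
Put price V = K·e^{−rT}·N(−d₂) − S·N(−d₁) = 38.004855 − 33.128641 = 4.876214
φ(d₁) = (1/√(2π))·e^{−d₁²/2} = 0.216247
Γ = φ(d₁) / (S·σ·√T) = 0.003382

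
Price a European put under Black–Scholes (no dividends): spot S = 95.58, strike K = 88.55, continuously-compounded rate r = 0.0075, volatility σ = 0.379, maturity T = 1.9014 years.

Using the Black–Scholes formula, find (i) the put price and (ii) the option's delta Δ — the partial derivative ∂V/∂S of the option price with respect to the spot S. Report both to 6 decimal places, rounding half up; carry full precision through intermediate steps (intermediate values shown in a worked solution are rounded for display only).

σ√T = 0.379·√1.9014 = 0.522608
d₁ = (ln(S/K) + (r+σ²/2)T) / (σ√T) = (ln(95.58/88.55) + (0.0075+0.379²/2)·1.9014) / 0.522608 = (0.076396 + 0.150820) / 0.522608 = 0.434774
d₂ = d₁ − σ√T = 0.434774 − 0.522608 = -0.087834
e^{−rT} = e^{−0.0075·1.9014} = 0.985841
N(−d₁) = 0.331863,  N(−d₂) = 0.534996
Put price V = K·e^{−rT}·N(−d₂) − S·N(−d₁) = 46.703090 − 31.719494 = 14.983595
Δ = −N(−d₁) = -0.331863

price = 14.983595
Δ = -0.331863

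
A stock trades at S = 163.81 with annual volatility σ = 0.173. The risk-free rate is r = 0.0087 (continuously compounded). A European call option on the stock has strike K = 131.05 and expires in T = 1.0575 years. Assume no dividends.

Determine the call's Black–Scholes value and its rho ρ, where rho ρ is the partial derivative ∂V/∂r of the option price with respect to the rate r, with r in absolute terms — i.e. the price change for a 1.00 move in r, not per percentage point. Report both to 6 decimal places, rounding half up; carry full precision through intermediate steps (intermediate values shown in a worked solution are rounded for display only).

σ√T = 0.173·√1.0575 = 0.177904
d₁ = (ln(S/K) + (r+σ²/2)T) / (σ√T) = (ln(163.81/131.05) + (0.0087+0.173²/2)·1.0575) / 0.177904 = (0.223128 + 0.025025) / 0.177904 = 1.394871
d₂ = d₁ − σ√T = 1.394871 − 0.177904 = 1.216967
e^{−rT} = e^{−0.0087·1.0575} = 0.990842
N(d₁) = 0.918473,  N(d₂) = 0.888192
Call price V = S·N(d₁) − K·e^{−rT}·N(d₂) = 150.455006 − 115.331535 = 35.123471
ρ = K·T·e^{−rT}·N(d₂) = 121.963099

price = 35.123471
ρ = 121.963099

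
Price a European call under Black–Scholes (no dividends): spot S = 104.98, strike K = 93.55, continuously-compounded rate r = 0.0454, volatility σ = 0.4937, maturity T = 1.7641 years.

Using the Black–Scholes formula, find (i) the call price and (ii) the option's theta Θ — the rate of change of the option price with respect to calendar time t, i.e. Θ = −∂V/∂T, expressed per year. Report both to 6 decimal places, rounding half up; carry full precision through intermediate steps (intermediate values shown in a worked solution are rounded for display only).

σ√T = 0.4937·√1.7641 = 0.655730
d₁ = (ln(S/K) + (r+σ²/2)T) / (σ√T) = (ln(104.98/93.55) + (0.0454+0.4937²/2)·1.7641) / 0.655730 = (0.115274 + 0.295081) / 0.655730 = 0.625798
d₂ = d₁ − σ√T = 0.625798 − 0.655730 = -0.029931
e^{−rT} = e^{−0.0454·1.7641} = 0.923033
N(d₁) = 0.734276,  N(d₂) = 0.488061
Call price V = S·N(d₁) − K·e^{−rT}·N(d₂) = 77.084341 − 42.143948 = 34.940392
φ(d₁) = (1/√(2π))·e^{−d₁²/2} = 0.327997
Θ = −S·φ(d₁)·σ/(2√T) − r·K·e^{−rT}·N(d₂) = −6.399531 − 1.913335 = -8.312866

price = 34.940392
Θ = -8.312866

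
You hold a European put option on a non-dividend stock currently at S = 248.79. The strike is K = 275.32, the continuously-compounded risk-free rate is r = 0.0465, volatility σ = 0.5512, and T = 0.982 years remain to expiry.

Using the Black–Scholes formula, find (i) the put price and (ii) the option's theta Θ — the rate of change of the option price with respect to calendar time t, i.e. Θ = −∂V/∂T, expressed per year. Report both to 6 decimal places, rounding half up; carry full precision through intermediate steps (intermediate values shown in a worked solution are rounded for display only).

σ√T = 0.5512·√0.982 = 0.546217
d₁ = (ln(S/K) + (r+σ²/2)T) / (σ√T) = (ln(248.79/275.32) + (0.0465+0.5512²/2)·0.982) / 0.546217 = (-0.101325 + 0.194839) / 0.546217 = 0.171204
d₂ = d₁ − σ√T = 0.171204 − 0.546217 = -0.375013
e^{−rT} = e^{−0.0465·0.982} = 0.955364
N(−d₁) = 0.432032,  N(−d₂) = 0.646175
Put price V = K·e^{−rT}·N(−d₂) − S·N(−d₁) = 169.963785 − 107.485170 = 62.478615
φ(d₁) = (1/√(2π))·e^{−d₁²/2} = 0.393138
Θ = −S·φ(d₁)·σ/(2√T) + r·K·e^{−rT}·N(−d₂) = −27.202054 + 7.903316 = -19.298738

price = 62.478615
Θ = -19.298738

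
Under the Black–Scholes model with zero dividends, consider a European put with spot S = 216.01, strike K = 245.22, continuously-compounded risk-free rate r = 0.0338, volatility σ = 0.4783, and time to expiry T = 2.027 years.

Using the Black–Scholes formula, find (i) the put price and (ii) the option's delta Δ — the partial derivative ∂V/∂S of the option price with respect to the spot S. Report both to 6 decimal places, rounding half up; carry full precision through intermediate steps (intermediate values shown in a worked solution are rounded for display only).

σ√T = 0.4783·√2.027 = 0.680969
d₁ = (ln(S/K) + (r+σ²/2)T) / (σ√T) = (ln(216.01/245.22) + (0.0338+0.4783²/2)·2.027) / 0.680969 = (-0.126831 + 0.300372) / 0.680969 = 0.254844
d₂ = d₁ − σ√T = 0.254844 − 0.680969 = -0.426125
e^{−rT} = e^{−0.0338·2.027} = 0.933782
N(−d₁) = 0.399422,  N(−d₂) = 0.664992
Put price V = K·e^{−rT}·N(−d₂) − S·N(−d₁) = 152.271064 − 86.279101 = 65.991962
Δ = −N(−d₁) = -0.399422

price = 65.991962
Δ = -0.399422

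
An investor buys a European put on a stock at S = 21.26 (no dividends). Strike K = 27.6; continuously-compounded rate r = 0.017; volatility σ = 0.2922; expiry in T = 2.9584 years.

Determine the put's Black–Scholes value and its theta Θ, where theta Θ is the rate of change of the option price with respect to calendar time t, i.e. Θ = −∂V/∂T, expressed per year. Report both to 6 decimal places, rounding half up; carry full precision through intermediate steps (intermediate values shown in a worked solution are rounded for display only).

σ√T = 0.2922·√2.9584 = 0.502584
d₁ = (ln(S/K) + (r+σ²/2)T) / (σ√T) = (ln(21.26/27.6) + (0.017+0.2922²/2)·2.9584) / 0.502584 = (-0.260988 + 0.176588) / 0.502584 = -0.167933
d₂ = d₁ − σ√T = -0.167933 − 0.502584 = -0.670517
e^{−rT} = e^{−0.017·2.9584} = 0.950951
N(−d₁) = 0.566682,  N(−d₂) = 0.748736
Put price V = K·e^{−rT}·N(−d₂) − S·N(−d₁) = 19.651503 − 12.047656 = 7.603846
φ(d₁) = (1/√(2π))·e^{−d₁²/2} = 0.393356
Θ = −S·φ(d₁)·σ/(2√T) + r·K·e^{−rT}·N(−d₂) = −0.710348 + 0.334076 = -0.376273

price = 7.603846
Θ = -0.376273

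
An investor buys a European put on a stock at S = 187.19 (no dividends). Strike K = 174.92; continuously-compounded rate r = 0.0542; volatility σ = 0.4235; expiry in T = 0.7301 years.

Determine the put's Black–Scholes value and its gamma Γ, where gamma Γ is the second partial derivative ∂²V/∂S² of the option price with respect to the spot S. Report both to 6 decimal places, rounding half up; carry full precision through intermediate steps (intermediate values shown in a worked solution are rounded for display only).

price = 17.081324
Γ = 0.005255

σ√T = 0.4235·√0.7301 = 0.361863
d₁ = (ln(S/K) + (r+σ²/2)T) / (σ√T) = (ln(187.19/174.92) + (0.0542+0.4235²/2)·0.7301) / 0.361863 = (0.067795 + 0.105044) / 0.361863 = 0.477637
d₂ = d₁ − σ√T = 0.477637 − 0.361863 = 0.115774
e^{−rT} = e^{−0.0542·0.7301} = 0.961201
N(−d₁) = 0.316454,  N(−d₂) = 0.453916
Put price V = K·e^{−rT}·N(−d₂) − S·N(−d₁) = 76.318393 − 59.237069 = 17.081324
φ(d₁) = (1/√(2π))·e^{−d₁²/2} = 0.355935
Γ = φ(d₁) / (S·σ·√T) = 0.005255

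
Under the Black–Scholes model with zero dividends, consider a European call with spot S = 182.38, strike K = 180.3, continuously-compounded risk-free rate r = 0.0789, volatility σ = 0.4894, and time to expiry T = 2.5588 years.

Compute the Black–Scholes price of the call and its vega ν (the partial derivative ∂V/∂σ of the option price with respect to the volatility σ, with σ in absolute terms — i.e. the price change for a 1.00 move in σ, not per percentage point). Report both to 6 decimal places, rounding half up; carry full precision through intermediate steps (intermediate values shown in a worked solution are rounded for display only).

σ√T = 0.4894·√2.5588 = 0.782856
d₁ = (ln(S/K) + (r+σ²/2)T) / (σ√T) = (ln(182.38/180.3) + (0.0789+0.4894²/2)·2.5588) / 0.782856 = (0.011470 + 0.508321) / 0.782856 = 0.663968
d₂ = d₁ − σ√T = 0.663968 − 0.782856 = -0.118888
e^{−rT} = e^{−0.0789·2.5588} = 0.817185
N(d₁) = 0.746645,  N(d₂) = 0.452682
Call price V = S·N(d₁) − K·e^{−rT}·N(d₂) = 136.173050 − 66.697484 = 69.475566
φ(d₁) = (1/√(2π))·e^{−d₁²/2} = 0.320022
ν = S·φ(d₁)·√T = 93.363106

price = 69.475566
ν = 93.363106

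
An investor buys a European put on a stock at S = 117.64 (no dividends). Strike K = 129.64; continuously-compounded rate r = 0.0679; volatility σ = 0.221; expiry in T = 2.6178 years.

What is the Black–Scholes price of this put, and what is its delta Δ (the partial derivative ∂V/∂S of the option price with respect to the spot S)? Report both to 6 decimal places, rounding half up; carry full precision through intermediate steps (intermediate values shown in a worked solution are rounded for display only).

price = 11.891656
Δ = -0.343018

σ√T = 0.221·√2.6178 = 0.357570
d₁ = (ln(S/K) + (r+σ²/2)T) / (σ√T) = (ln(117.64/129.64) + (0.0679+0.221²/2)·2.6178) / 0.357570 = (-0.097132 + 0.241677) / 0.357570 = 0.404241
d₂ = d₁ − σ√T = 0.404241 − 0.357570 = 0.046672
e^{−rT} = e^{−0.0679·2.6178} = 0.837153
N(−d₁) = 0.343018,  N(−d₂) = 0.481387
Put price V = K·e^{−rT}·N(−d₂) − S·N(−d₁) = 52.244255 − 40.352599 = 11.891656
Δ = −N(−d₁) = -0.343018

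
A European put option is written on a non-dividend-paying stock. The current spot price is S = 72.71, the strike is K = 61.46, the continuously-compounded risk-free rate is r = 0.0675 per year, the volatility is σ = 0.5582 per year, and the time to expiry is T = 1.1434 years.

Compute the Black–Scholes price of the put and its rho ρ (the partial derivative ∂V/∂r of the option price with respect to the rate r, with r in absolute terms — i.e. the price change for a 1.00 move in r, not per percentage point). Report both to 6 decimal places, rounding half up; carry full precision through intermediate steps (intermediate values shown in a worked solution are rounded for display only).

σ√T = 0.5582·√1.1434 = 0.596883
d₁ = (ln(S/K) + (r+σ²/2)T) / (σ√T) = (ln(72.71/61.46) + (0.0675+0.5582²/2)·1.1434) / 0.596883 = (0.168092 + 0.255314) / 0.596883 = 0.709363
d₂ = d₁ − σ√T = 0.709363 − 0.596883 = 0.112480
e^{−rT} = e^{−0.0675·1.1434} = 0.925724
N(−d₁) = 0.239050,  N(−d₂) = 0.455221
Put price V = K·e^{−rT}·N(−d₂) − S·N(−d₁) = 25.899808 − 17.381303 = 8.518505
ρ = −K·T·e^{−rT}·N(−d₂) = -29.613841

price = 8.518505
ρ = -29.613841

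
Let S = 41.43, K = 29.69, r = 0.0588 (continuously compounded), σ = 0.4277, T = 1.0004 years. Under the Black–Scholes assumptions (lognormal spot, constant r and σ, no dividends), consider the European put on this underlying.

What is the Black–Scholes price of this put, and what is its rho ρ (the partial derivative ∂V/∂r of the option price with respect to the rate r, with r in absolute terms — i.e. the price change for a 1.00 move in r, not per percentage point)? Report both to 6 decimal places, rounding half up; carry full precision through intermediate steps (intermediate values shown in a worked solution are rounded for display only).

σ√T = 0.4277·√1.0004 = 0.427786
d₁ = (ln(S/K) + (r+σ²/2)T) / (σ√T) = (ln(41.43/29.69) + (0.0588+0.4277²/2)·1.0004) / 0.427786 = (0.333195 + 0.150324) / 0.427786 = 1.130283
d₂ = d₁ − σ√T = 1.130283 − 0.427786 = 0.702497
e^{−rT} = e^{−0.0588·1.0004} = 0.942873
N(−d₁) = 0.129178,  N(−d₂) = 0.241184
Put price V = K·e^{−rT}·N(−d₂) − S·N(−d₁) = 6.751695 − 5.351865 = 1.399830
ρ = −K·T·e^{−rT}·N(−d₂) = -6.754396

price = 1.399830
ρ = -6.754396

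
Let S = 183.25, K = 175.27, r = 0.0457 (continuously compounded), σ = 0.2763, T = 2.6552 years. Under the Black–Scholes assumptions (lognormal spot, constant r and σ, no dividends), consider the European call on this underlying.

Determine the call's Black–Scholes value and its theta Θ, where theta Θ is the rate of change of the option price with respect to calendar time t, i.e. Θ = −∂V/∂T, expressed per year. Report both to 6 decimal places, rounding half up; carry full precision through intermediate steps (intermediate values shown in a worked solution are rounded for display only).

price = 46.131314
Θ = -9.148586

σ√T = 0.2763·√2.6552 = 0.450225
d₁ = (ln(S/K) + (r+σ²/2)T) / (σ√T) = (ln(183.25/175.27) + (0.0457+0.2763²/2)·2.6552) / 0.450225 = (0.044524 + 0.222694) / 0.450225 = 0.593520
d₂ = d₁ − σ√T = 0.593520 − 0.450225 = 0.143295
e^{−rT} = e^{−0.0457·2.6552} = 0.885730
N(d₁) = 0.723583,  N(d₂) = 0.556972
Call price V = S·N(d₁) − K·e^{−rT}·N(d₂) = 132.596670 − 86.465356 = 46.131314
φ(d₁) = (1/√(2π))·e^{−d₁²/2} = 0.334516
Θ = −S·φ(d₁)·σ/(2√T) − r·K·e^{−rT}·N(d₂) = −5.197119 − 3.951467 = -9.148586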